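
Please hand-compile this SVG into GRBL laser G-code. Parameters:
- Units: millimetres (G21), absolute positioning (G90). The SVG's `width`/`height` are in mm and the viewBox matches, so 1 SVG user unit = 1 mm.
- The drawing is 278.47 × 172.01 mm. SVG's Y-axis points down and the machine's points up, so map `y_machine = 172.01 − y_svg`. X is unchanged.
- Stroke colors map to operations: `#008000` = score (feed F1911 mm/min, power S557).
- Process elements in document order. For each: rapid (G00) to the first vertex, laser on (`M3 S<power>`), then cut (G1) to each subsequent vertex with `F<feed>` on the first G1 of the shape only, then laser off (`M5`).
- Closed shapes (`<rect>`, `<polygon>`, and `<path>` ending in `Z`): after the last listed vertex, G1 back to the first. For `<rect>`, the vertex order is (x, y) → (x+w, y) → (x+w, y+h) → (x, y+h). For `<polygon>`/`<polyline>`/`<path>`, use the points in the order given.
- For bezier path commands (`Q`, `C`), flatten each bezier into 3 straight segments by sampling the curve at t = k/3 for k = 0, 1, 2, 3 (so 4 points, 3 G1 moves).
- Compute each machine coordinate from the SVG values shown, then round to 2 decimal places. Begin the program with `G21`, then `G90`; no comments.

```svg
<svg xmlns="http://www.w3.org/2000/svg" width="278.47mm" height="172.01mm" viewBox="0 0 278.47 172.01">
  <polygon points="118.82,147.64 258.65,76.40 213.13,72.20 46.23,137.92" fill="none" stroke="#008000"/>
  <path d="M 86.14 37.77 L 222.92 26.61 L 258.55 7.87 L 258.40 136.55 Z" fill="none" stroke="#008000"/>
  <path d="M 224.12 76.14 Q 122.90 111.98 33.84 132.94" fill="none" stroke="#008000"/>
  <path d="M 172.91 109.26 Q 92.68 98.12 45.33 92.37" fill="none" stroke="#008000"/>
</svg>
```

1 u = 1 mm; y_m = 172.01 − y.

[1] `<polygon>` closed polygon, #008000→score S557 F1911: (118.82,24.37) → (258.65,95.61) → (213.13,99.81) → (46.23,34.09) → (118.82,24.37) (closed)

[2] `<path>` closed polygon, #008000→score S557 F1911: (86.14,134.24) → (222.92,145.40) → (258.55,164.14) → (258.40,35.46) → (86.14,134.24) (closed)

[3] `<path>` quadratic bezier, #008000→score S557 F1911: (224.12,95.87) → (157.99,73.63) → (94.56,54.70) → (33.84,39.07)

[4] `<path>` quadratic bezier, #008000→score S557 F1911: (172.91,62.75) → (123.08,69.58) → (80.55,75.21) → (45.33,79.64)

G21
G90
G00 X118.82 Y24.37
M3 S557
G1 X258.65 Y95.61 F1911
G1 X213.13 Y99.81
G1 X46.23 Y34.09
G1 X118.82 Y24.37
M5
G00 X86.14 Y134.24
M3 S557
G1 X222.92 Y145.40 F1911
G1 X258.55 Y164.14
G1 X258.40 Y35.46
G1 X86.14 Y134.24
M5
G00 X224.12 Y95.87
M3 S557
G1 X157.99 Y73.63 F1911
G1 X94.56 Y54.70
G1 X33.84 Y39.07
M5
G00 X172.91 Y62.75
M3 S557
G1 X123.08 Y69.58 F1911
G1 X80.55 Y75.21
G1 X45.33 Y79.64
M5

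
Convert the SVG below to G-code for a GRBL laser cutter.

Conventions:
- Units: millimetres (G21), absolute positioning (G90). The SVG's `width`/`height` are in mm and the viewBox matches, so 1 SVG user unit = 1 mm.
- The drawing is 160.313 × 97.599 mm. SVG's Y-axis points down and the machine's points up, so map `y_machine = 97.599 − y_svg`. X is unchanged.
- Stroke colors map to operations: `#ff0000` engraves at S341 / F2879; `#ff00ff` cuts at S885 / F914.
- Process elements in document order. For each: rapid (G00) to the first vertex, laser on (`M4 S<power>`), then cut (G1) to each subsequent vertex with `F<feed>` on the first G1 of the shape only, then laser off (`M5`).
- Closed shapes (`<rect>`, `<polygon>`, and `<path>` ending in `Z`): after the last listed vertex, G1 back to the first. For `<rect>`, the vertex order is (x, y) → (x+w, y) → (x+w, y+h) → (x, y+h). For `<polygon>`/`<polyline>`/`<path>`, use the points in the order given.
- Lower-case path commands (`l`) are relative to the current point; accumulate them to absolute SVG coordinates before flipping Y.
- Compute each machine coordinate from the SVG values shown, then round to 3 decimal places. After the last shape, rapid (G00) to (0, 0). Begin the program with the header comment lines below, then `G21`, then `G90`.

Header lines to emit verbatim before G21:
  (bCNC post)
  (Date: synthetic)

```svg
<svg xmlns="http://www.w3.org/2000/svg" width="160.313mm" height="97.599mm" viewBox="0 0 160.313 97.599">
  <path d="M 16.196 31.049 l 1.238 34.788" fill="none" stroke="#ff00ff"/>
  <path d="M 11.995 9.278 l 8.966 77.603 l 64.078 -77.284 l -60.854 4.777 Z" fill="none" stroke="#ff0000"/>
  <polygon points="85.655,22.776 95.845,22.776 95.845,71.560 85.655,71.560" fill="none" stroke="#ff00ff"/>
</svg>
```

(bCNC post)
(Date: synthetic)
G21
G90
G00 X16.196 Y66.550
M4 S885
G1 X17.434 Y31.762 F914
M5
G00 X11.995 Y88.321
M4 S341
G1 X20.961 Y10.718 F2879
G1 X85.039 Y88.002
G1 X24.185 Y83.225
G1 X11.995 Y88.321
M5
G00 X85.655 Y74.823
M4 S885
G1 X95.845 Y74.823 F914
G1 X95.845 Y26.039
G1 X85.655 Y26.039
G1 X85.655 Y74.823
M5
G00 X0.000 Y0.000

Since the viewBox matches the mm dimensions, user units are millimetres directly. The only transform is the Y-flip y_m = 97.599 − y_svg.

Shape 1 is a line segment drawn with `<path>`. Its stroke #ff00ff means cut at S885, F914. After flipping Y the toolpath is (16.196,66.550) → (17.434,31.762).

Shape 2 is a closed polygon drawn with `<path>`. Its stroke #ff0000 means engrave at S341, F2879. After flipping Y the toolpath is (11.995,88.321) → (20.961,10.718) → (85.039,88.002) → (24.185,83.225) → (11.995,88.321), returning to the start.

Shape 3 is a rectangle drawn with `<polygon>`. Its stroke #ff00ff means cut at S885, F914. After flipping Y the toolpath is (85.655,74.823) → (95.845,74.823) → (95.845,26.039) → (85.655,26.039) → (85.655,74.823), returning to the start.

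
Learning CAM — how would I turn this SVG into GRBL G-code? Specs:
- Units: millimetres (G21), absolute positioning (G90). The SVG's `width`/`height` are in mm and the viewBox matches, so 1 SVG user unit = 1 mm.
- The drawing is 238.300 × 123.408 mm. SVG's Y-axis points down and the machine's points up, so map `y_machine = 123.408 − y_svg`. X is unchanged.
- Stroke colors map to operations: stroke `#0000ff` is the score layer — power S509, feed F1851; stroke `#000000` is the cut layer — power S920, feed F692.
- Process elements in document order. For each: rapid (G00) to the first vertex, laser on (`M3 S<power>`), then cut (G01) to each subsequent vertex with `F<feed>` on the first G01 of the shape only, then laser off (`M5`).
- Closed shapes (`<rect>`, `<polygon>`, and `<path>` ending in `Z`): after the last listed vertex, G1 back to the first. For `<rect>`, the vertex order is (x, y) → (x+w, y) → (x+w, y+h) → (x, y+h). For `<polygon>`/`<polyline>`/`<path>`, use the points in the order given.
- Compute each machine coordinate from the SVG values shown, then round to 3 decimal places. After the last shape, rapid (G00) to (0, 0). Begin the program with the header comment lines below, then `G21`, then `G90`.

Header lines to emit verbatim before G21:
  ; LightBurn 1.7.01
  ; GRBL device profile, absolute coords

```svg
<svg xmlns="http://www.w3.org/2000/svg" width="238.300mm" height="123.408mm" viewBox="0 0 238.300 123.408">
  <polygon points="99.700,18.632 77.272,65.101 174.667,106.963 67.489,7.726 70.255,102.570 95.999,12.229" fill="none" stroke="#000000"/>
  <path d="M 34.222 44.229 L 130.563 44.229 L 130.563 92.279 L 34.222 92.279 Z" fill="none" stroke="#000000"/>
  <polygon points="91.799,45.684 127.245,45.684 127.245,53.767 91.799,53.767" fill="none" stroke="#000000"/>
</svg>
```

viewBox `0 0 238.300 123.408` with mm width/height → 1 unit = 1 mm. Flip: y_m = 123.408 − y_svg.

**Shape 1** — `<polygon>` closed polygon, stroke `#000000` → cut (S920, F692). Machine vertices: (99.700,104.776) → (77.272,58.307) → (174.667,16.445) → (67.489,115.682) → (70.255,20.838) → (95.999,111.179) → (99.700,104.776). Closed: final G1 returns to the first vertex.

**Shape 2** — `<path>` rectangle, stroke `#000000` → cut (S920, F692). Machine vertices: (34.222,79.179) → (130.563,79.179) → (130.563,31.129) → (34.222,31.129) → (34.222,79.179). Closed: final G1 returns to the first vertex.

**Shape 3** — `<polygon>` rectangle, stroke `#000000` → cut (S920, F692). Machine vertices: (91.799,77.724) → (127.245,77.724) → (127.245,69.641) → (91.799,69.641) → (91.799,77.724). Closed: final G1 returns to the first vertex.

; LightBurn 1.7.01
; GRBL device profile, absolute coords
G21
G90
G00 X99.700 Y104.776
M3 S920
G01 X77.272 Y58.307 F692
G01 X174.667 Y16.445
G01 X67.489 Y115.682
G01 X70.255 Y20.838
G01 X95.999 Y111.179
G01 X99.700 Y104.776
M5
G00 X34.222 Y79.179
M3 S920
G01 X130.563 Y79.179 F692
G01 X130.563 Y31.129
G01 X34.222 Y31.129
G01 X34.222 Y79.179
M5
G00 X91.799 Y77.724
M3 S920
G01 X127.245 Y77.724 F692
G01 X127.245 Y69.641
G01 X91.799 Y69.641
G01 X91.799 Y77.724
M5
G00 X0.000 Y0.000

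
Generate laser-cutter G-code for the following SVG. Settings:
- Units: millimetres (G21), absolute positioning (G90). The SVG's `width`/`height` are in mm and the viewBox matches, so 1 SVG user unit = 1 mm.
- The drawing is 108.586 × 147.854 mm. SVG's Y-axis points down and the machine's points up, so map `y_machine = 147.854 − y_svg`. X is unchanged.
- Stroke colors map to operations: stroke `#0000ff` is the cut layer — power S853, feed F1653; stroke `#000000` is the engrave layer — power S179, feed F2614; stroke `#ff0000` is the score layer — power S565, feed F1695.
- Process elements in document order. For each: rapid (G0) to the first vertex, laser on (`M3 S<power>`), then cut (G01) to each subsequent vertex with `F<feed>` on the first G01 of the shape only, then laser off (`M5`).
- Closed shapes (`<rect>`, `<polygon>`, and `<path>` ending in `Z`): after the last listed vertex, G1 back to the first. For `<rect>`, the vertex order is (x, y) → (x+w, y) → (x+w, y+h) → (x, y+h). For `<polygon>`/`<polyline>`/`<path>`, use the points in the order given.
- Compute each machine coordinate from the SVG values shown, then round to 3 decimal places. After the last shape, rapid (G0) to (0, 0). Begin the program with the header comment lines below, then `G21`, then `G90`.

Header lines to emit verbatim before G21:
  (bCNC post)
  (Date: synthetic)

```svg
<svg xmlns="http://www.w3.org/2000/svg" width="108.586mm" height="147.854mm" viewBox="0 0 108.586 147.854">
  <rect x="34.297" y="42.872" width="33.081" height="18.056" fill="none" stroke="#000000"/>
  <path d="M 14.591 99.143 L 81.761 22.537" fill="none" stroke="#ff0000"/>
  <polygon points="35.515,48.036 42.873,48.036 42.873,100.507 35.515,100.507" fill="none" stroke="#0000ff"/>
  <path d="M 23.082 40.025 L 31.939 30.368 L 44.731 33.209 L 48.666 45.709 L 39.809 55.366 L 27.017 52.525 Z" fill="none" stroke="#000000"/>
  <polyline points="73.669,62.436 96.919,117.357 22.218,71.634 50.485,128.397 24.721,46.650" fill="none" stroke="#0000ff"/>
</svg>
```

viewBox `0 0 108.586 147.854` with mm width/height → 1 unit = 1 mm. Flip: y_m = 147.854 − y_svg.

**Shape 1** — `<rect>` rectangle, stroke `#000000` → engrave (S179, F2614). Machine vertices: (34.297,104.982) → (67.378,104.982) → (67.378,86.926) → (34.297,86.926) → (34.297,104.982). Closed: final G1 returns to the first vertex.

**Shape 2** — `<path>` line segment, stroke `#ff0000` → score (S565, F1695). Machine vertices: (14.591,48.711) → (81.761,125.317). Open path.

**Shape 3** — `<polygon>` rectangle, stroke `#0000ff` → cut (S853, F1653). Machine vertices: (35.515,99.818) → (42.873,99.818) → (42.873,47.347) → (35.515,47.347) → (35.515,99.818). Closed: final G1 returns to the first vertex.

**Shape 4** — `<path>` regular polygon, stroke `#000000` → engrave (S179, F2614). Machine vertices: (23.082,107.829) → (31.939,117.486) → (44.731,114.645) → (48.666,102.145) → (39.809,92.488) → (27.017,95.329) → (23.082,107.829). Closed: final G1 returns to the first vertex.

**Shape 5** — `<polyline>` open polyline, stroke `#0000ff` → cut (S853, F1653). Machine vertices: (73.669,85.418) → (96.919,30.497) → (22.218,76.220) → (50.485,19.457) → (24.721,101.204). Open path.

(bCNC post)
(Date: synthetic)
G21
G90
G0 X34.297 Y104.982
M3 S179
G01 X67.378 Y104.982 F2614
G01 X67.378 Y86.926
G01 X34.297 Y86.926
G01 X34.297 Y104.982
M5
G0 X14.591 Y48.711
M3 S565
G01 X81.761 Y125.317 F1695
M5
G0 X35.515 Y99.818
M3 S853
G01 X42.873 Y99.818 F1653
G01 X42.873 Y47.347
G01 X35.515 Y47.347
G01 X35.515 Y99.818
M5
G0 X23.082 Y107.829
M3 S179
G01 X31.939 Y117.486 F2614
G01 X44.731 Y114.645
G01 X48.666 Y102.145
G01 X39.809 Y92.488
G01 X27.017 Y95.329
G01 X23.082 Y107.829
M5
G0 X73.669 Y85.418
M3 S853
G01 X96.919 Y30.497 F1653
G01 X22.218 Y76.220
G01 X50.485 Y19.457
G01 X24.721 Y101.204
M5
G0 X0.000 Y0.000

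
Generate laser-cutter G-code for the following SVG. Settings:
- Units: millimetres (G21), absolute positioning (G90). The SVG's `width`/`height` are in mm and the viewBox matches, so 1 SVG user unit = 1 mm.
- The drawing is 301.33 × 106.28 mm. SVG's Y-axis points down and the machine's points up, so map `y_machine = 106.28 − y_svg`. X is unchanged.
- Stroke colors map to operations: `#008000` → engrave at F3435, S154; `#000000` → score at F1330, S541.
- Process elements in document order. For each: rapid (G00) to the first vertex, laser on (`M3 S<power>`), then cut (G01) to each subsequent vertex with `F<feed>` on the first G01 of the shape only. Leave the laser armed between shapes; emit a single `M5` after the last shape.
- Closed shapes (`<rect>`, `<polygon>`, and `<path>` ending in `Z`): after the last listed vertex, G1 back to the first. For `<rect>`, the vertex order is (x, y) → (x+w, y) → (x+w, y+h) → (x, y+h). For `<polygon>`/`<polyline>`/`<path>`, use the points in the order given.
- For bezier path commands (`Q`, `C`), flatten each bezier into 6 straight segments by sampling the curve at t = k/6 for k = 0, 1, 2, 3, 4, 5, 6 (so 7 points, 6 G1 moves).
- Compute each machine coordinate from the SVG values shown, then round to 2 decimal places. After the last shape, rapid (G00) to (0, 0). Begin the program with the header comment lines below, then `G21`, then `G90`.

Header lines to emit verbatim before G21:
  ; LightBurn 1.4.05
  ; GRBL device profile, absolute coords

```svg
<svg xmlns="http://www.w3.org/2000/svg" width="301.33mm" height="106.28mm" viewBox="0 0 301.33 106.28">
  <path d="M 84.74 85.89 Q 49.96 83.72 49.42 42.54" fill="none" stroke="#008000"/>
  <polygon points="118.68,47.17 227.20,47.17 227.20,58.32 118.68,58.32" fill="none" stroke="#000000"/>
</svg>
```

1 u = 1 mm; y_m = 106.28 − y.

[1] `<path>` quadratic bezier, #008000→engrave S154 F3435: (84.74,20.39) → (74.10,22.20) → (65.36,26.17) → (58.52,32.31) → (53.58,40.62) → (50.55,51.10) → (49.42,63.74)

[2] `<polygon>` rectangle, #000000→score S541 F1330: (118.68,59.11) → (227.20,59.11) → (227.20,47.96) → (118.68,47.96) → (118.68,59.11) (closed)

; LightBurn 1.4.05
; GRBL device profile, absolute coords
G21
G90
G00 X84.74 Y20.39
M3 S154
G01 X74.10 Y22.20 F3435
G01 X65.36 Y26.17
G01 X58.52 Y32.31
G01 X53.58 Y40.62
G01 X50.55 Y51.10
G01 X49.42 Y63.74
G00 X118.68 Y59.11
M3 S541
G01 X227.20 Y59.11 F1330
G01 X227.20 Y47.96
G01 X118.68 Y47.96
G01 X118.68 Y59.11
M5
G00 X0.00 Y0.00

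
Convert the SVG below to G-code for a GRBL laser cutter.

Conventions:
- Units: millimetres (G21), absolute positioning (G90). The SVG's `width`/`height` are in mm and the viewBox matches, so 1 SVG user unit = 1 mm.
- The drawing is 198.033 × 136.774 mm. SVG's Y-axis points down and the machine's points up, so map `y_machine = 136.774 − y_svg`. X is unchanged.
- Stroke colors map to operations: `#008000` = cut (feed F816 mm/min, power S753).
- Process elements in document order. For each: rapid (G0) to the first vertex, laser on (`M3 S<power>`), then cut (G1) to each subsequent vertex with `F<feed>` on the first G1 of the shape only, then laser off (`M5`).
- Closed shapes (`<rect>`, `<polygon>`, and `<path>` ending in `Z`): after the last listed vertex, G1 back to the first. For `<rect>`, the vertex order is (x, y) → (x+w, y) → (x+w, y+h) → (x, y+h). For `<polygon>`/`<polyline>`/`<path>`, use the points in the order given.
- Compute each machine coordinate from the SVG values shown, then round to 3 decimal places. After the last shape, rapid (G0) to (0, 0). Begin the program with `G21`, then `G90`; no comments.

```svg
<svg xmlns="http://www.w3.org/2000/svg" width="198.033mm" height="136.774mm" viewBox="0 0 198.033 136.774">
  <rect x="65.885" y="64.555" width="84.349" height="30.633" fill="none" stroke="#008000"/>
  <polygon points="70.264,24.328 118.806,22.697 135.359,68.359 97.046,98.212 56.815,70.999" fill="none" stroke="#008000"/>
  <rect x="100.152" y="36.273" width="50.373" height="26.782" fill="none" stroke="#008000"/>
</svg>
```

G21
G90
G0 X65.885 Y72.219
M3 S753
G1 X150.234 Y72.219 F816
G1 X150.234 Y41.586
G1 X65.885 Y41.586
G1 X65.885 Y72.219
M5
G0 X70.264 Y112.446
M3 S753
G1 X118.806 Y114.077 F816
G1 X135.359 Y68.415
G1 X97.046 Y38.562
G1 X56.815 Y65.775
G1 X70.264 Y112.446
M5
G0 X100.152 Y100.501
M3 S753
G1 X150.525 Y100.501 F816
G1 X150.525 Y73.719
G1 X100.152 Y73.719
G1 X100.152 Y100.501
M5
G0 X0.000 Y0.000

1 u = 1 mm; y_m = 136.774 − y.

[1] `<rect>` rectangle, #008000→cut S753 F816: (65.885,72.219) → (150.234,72.219) → (150.234,41.586) → (65.885,41.586) → (65.885,72.219) (closed)

[2] `<polygon>` regular polygon, #008000→cut S753 F816: (70.264,112.446) → (118.806,114.077) → (135.359,68.415) → (97.046,38.562) → (56.815,65.775) → (70.264,112.446) (closed)

[3] `<rect>` rectangle, #008000→cut S753 F816: (100.152,100.501) → (150.525,100.501) → (150.525,73.719) → (100.152,73.719) → (100.152,100.501) (closed)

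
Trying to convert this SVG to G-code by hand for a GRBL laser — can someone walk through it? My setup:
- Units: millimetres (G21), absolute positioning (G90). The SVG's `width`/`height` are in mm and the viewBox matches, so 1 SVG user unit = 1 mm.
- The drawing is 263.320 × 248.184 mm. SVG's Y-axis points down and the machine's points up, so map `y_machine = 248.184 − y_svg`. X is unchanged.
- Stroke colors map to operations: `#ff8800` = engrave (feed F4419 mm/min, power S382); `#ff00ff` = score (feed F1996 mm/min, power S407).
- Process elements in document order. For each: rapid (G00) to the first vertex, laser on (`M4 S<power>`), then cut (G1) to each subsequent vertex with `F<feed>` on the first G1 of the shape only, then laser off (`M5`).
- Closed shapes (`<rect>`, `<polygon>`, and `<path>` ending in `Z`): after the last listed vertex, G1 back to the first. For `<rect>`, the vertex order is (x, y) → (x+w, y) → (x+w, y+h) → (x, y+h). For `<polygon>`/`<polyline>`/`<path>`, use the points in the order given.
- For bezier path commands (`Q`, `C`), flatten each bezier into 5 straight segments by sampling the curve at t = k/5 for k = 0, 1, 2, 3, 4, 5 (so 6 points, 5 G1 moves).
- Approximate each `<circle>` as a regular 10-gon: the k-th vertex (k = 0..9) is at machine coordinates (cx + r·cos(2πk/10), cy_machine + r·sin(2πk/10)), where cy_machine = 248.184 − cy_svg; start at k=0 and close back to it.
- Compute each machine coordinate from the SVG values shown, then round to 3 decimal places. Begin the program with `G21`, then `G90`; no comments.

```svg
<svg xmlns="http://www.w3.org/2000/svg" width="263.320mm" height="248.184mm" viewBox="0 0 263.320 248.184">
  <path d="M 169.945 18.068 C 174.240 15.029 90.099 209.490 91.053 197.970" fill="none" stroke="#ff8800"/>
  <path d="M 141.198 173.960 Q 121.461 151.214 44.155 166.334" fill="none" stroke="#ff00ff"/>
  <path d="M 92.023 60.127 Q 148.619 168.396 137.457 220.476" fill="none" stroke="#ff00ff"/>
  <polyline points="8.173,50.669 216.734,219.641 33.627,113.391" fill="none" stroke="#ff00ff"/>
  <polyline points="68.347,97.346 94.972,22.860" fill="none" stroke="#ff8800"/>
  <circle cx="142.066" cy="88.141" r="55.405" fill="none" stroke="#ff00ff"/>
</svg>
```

G21
G90
G00 X169.945 Y230.116
M4 S382
G1 X163.298 Y211.467 F4419
G1 X143.756 Y164.786
G1 X119.648 Y109.438
G1 X99.304 Y64.792
G1 X91.053 Y50.214
M5
G00 X141.198 Y74.224
M4 S407
G1 X131.000 Y81.808 F1996
G1 X116.197 Y86.362
G1 X96.789 Y87.887
G1 X72.775 Y86.383
G1 X44.155 Y81.850
M5
G00 X92.023 Y188.057
M4 S407
G1 X111.951 Y146.997 F1996
G1 X126.459 Y110.432
G1 X135.545 Y78.362
G1 X139.211 Y50.788
G1 X137.457 Y27.708
M5
G00 X8.173 Y197.515
M4 S407
G1 X216.734 Y28.543 F1996
G1 X33.627 Y134.793
M5
G00 X68.347 Y150.838
M4 S382
G1 X94.972 Y225.324 F4419
M5
G00 X197.471 Y160.043
M4 S407
G1 X186.890 Y192.609 F1996
G1 X159.187 Y212.736
G1 X124.945 Y212.736
G1 X97.242 Y192.609
G1 X86.661 Y160.043
G1 X97.242 Y127.477
G1 X124.945 Y107.350
G1 X159.187 Y107.350
G1 X186.890 Y127.477
G1 X197.471 Y160.043
M5

1 u = 1 mm; y_m = 248.184 − y.

[1] `<path>` cubic bezier, #ff8800→engrave S382 F4419: (169.945,230.116) → (163.298,211.467) → (143.756,164.786) → (119.648,109.438) → (99.304,64.792) → (91.053,50.214)

[2] `<path>` quadratic bezier, #ff00ff→score S407 F1996: (141.198,74.224) → (131.000,81.808) → (116.197,86.362) → (96.789,87.887) → (72.775,86.383) → (44.155,81.850)

[3] `<path>` quadratic bezier, #ff00ff→score S407 F1996: (92.023,188.057) → (111.951,146.997) → (126.459,110.432) → (135.545,78.362) → (139.211,50.788) → (137.457,27.708)

[4] `<polyline>` open polyline, #ff00ff→score S407 F1996: (8.173,197.515) → (216.734,28.543) → (33.627,134.793)

[5] `<polyline>` line segment, #ff8800→engrave S382 F4419: (68.347,150.838) → (94.972,225.324)

[6] `<circle>` circle, #ff00ff→score S407 F1996: (197.471,160.043) → (186.890,192.609) → (159.187,212.736) → (124.945,212.736) → (97.242,192.609) → (86.661,160.043) → (97.242,127.477) → (124.945,107.350) → (159.187,107.350) → (186.890,127.477) → (197.471,160.043) (closed)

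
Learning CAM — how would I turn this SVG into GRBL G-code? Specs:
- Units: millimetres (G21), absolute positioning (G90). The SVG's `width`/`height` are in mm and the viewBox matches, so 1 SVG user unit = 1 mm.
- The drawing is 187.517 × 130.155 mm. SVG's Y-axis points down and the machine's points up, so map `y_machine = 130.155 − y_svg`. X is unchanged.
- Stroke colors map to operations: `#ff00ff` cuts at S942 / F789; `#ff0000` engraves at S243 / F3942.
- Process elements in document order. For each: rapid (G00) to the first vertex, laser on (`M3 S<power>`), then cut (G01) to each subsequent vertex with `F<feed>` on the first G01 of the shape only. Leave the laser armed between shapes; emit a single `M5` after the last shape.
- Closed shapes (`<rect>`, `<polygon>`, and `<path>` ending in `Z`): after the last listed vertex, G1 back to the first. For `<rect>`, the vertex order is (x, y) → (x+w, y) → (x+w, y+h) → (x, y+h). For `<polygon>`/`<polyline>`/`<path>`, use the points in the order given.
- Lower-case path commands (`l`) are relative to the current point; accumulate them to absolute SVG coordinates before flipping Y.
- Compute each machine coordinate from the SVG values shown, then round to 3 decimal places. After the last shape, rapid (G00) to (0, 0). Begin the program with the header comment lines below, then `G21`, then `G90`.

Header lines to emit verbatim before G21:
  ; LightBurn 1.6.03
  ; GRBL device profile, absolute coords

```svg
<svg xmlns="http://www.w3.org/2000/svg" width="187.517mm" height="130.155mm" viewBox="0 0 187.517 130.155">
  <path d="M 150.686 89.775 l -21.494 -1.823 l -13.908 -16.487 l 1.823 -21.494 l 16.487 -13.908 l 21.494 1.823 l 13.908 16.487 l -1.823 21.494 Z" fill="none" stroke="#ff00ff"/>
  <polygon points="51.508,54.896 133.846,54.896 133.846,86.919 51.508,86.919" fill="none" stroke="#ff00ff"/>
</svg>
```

1 u = 1 mm; y_m = 130.155 − y.

[1] `<path>` regular polygon, #ff00ff→cut S942 F789: (150.686,40.380) → (129.192,42.203) → (115.284,58.690) → (117.107,80.184) → (133.594,94.092) → (155.088,92.269) → (168.996,75.782) → (167.173,54.288) → (150.686,40.380) (closed)

[2] `<polygon>` rectangle, #ff00ff→cut S942 F789: (51.508,75.259) → (133.846,75.259) → (133.846,43.236) → (51.508,43.236) → (51.508,75.259) (closed)

; LightBurn 1.6.03
; GRBL device profile, absolute coords
G21
G90
G00 X150.686 Y40.380
M3 S942
G01 X129.192 Y42.203 F789
G01 X115.284 Y58.690
G01 X117.107 Y80.184
G01 X133.594 Y94.092
G01 X155.088 Y92.269
G01 X168.996 Y75.782
G01 X167.173 Y54.288
G01 X150.686 Y40.380
G00 X51.508 Y75.259
M3 S942
G01 X133.846 Y75.259 F789
G01 X133.846 Y43.236
G01 X51.508 Y43.236
G01 X51.508 Y75.259
M5
G00 X0.000 Y0.000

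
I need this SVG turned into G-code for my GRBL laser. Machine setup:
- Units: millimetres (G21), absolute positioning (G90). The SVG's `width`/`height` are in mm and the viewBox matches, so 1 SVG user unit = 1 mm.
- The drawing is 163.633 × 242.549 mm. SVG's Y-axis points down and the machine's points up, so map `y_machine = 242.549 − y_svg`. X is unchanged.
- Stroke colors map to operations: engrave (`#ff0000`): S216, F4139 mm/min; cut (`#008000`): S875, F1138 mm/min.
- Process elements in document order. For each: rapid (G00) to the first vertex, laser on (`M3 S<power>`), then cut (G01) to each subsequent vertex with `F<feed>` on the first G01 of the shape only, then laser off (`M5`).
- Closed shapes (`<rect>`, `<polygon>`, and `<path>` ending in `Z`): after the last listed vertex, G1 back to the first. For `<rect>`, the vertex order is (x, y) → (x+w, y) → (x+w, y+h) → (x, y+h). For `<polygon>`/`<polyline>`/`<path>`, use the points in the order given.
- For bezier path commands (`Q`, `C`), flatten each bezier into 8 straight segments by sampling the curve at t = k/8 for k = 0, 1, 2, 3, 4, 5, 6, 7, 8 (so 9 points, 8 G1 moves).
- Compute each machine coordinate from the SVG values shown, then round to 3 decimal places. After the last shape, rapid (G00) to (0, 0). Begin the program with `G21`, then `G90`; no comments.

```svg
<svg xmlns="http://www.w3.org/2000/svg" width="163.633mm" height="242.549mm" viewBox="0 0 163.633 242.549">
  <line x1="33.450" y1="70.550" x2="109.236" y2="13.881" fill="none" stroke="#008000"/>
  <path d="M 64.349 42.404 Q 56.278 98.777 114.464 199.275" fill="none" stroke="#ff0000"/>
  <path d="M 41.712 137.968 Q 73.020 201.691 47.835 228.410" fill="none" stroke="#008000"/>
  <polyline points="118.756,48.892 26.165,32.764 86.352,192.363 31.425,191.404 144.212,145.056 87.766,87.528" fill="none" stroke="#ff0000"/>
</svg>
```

G21
G90
G00 X33.450 Y171.999
M3 S875
G01 X109.236 Y228.668 F1138
M5
G00 X64.349 Y200.145
M3 S216
G01 X63.367 Y185.362 F4139
G01 X64.455 Y169.201
G01 X67.613 Y151.660
G01 X72.842 Y132.741
G01 X80.142 Y112.442
G01 X89.512 Y90.765
G01 X100.953 Y67.709
G01 X114.464 Y43.274
M5
G00 X41.712 Y104.581
M3 S875
G01 X48.656 Y89.228 F1138
G01 X53.835 Y75.032
G01 X57.249 Y61.992
G01 X58.897 Y50.109
G01 X58.779 Y39.382
G01 X56.897 Y29.811
G01 X53.249 Y21.397
G01 X47.835 Y14.139
M5
G00 X118.756 Y193.657
M3 S216
G01 X26.165 Y209.785 F4139
G01 X86.352 Y50.186
G01 X31.425 Y51.145
G01 X144.212 Y97.493
G01 X87.766 Y155.021
M5
G00 X0.000 Y0.000

Since the viewBox matches the mm dimensions, user units are millimetres directly. The only transform is the Y-flip y_m = 242.549 − y_svg.

Shape 1 is a line segment drawn with `<line>`. Its stroke #008000 means cut at S875, F1138. After flipping Y the toolpath is (33.450,171.999) → (109.236,228.668).

Shape 2 is a quadratic bezier drawn with `<path>`. Its stroke #ff0000 means engrave at S216, F4139. After flipping Y the toolpath is (64.349,200.145) → (63.367,185.362) → (64.455,169.201) → (67.613,151.660) → (72.842,132.741) → (80.142,112.442) → (89.512,90.765) → (100.953,67.709) → (114.464,43.274).

Shape 3 is a quadratic bezier drawn with `<path>`. Its stroke #008000 means cut at S875, F1138. After flipping Y the toolpath is (41.712,104.581) → (48.656,89.228) → (53.835,75.032) → (57.249,61.992) → (58.897,50.109) → (58.779,39.382) → (56.897,29.811) → (53.249,21.397) → (47.835,14.139).

Shape 4 is a open polyline drawn with `<polyline>`. Its stroke #ff0000 means engrave at S216, F4139. After flipping Y the toolpath is (118.756,193.657) → (26.165,209.785) → (86.352,50.186) → (31.425,51.145) → (144.212,97.493) → (87.766,155.021).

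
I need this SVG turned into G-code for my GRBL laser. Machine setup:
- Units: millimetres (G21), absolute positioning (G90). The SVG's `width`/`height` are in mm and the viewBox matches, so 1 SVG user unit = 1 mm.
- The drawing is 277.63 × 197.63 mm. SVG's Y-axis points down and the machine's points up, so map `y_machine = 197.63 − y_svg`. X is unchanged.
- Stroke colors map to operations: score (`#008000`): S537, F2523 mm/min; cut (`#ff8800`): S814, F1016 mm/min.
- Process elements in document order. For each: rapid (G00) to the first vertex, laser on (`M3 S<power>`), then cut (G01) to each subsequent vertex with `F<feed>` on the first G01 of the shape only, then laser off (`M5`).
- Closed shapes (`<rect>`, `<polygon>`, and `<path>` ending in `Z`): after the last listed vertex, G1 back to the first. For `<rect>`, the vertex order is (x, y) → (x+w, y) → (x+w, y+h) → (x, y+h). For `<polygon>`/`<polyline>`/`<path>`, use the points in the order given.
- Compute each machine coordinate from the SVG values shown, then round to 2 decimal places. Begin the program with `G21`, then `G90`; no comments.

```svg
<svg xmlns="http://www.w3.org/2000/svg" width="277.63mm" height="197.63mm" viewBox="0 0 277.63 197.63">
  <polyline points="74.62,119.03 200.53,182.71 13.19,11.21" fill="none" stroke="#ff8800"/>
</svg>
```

G21
G90
G00 X74.62 Y78.60
M3 S814
G01 X200.53 Y14.92 F1016
G01 X13.19 Y186.42
M5

Since the viewBox matches the mm dimensions, user units are millimetres directly. The only transform is the Y-flip y_m = 197.63 − y_svg.

Shape 1 is a open polyline drawn with `<polyline>`. Its stroke #ff8800 means cut at S814, F1016. After flipping Y the toolpath is (74.62,78.60) → (200.53,14.92) → (13.19,186.42).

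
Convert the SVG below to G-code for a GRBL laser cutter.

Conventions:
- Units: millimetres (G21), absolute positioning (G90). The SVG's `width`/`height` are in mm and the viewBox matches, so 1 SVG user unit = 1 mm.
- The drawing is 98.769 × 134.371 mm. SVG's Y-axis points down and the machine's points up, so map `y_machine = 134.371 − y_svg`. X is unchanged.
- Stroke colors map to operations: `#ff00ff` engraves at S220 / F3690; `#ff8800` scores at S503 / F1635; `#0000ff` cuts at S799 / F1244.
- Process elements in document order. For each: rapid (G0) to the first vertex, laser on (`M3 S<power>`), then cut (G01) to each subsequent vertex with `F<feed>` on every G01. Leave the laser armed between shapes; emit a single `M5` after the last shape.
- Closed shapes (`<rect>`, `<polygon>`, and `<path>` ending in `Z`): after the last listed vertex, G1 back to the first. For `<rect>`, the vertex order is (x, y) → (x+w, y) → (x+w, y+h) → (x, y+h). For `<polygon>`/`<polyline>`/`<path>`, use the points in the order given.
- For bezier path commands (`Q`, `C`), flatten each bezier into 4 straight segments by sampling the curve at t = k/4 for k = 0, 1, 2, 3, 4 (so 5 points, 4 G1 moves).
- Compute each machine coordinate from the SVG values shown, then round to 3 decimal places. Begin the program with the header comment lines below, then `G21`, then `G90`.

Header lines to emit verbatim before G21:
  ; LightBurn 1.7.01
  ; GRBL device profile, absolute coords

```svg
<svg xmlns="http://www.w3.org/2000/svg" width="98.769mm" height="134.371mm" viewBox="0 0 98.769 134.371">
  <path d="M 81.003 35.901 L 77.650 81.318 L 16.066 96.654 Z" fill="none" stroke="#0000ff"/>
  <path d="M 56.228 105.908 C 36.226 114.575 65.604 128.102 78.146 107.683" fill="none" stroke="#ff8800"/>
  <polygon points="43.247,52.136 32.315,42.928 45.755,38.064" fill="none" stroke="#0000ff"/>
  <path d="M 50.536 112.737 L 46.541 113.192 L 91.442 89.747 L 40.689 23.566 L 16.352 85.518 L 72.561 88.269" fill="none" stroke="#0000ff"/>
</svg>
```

Since the viewBox matches the mm dimensions, user units are millimetres directly. The only transform is the Y-flip y_m = 134.371 − y_svg.

Shape 1 is a closed polygon drawn with `<path>`. Its stroke #0000ff means cut at S799, F1244. After flipping Y the toolpath is (81.003,98.470) → (77.650,53.053) → (16.066,37.717) → (81.003,98.470), returning to the start.

Shape 2 is a cubic bezier drawn with `<path>`. Its stroke #ff8800 means score at S503, F1635. After flipping Y the toolpath is (56.228,28.463) → (49.451,21.658) → (54.983,16.668) → (66.617,17.132) → (78.146,26.688).

Shape 3 is a regular polygon drawn with `<polygon>`. Its stroke #0000ff means cut at S799, F1244. After flipping Y the toolpath is (43.247,82.235) → (32.315,91.443) → (45.755,96.307) → (43.247,82.235), returning to the start.

Shape 4 is a open polyline drawn with `<path>`. Its stroke #0000ff means cut at S799, F1244. After flipping Y the toolpath is (50.536,21.634) → (46.541,21.179) → (91.442,44.624) → (40.689,110.805) → (16.352,48.853) → (72.561,46.102).

; LightBurn 1.7.01
; GRBL device profile, absolute coords
G21
G90
G0 X81.003 Y98.470
M3 S799
G01 X77.650 Y53.053 F1244
G01 X16.066 Y37.717 F1244
G01 X81.003 Y98.470 F1244
G0 X56.228 Y28.463
M3 S503
G01 X49.451 Y21.658 F1635
G01 X54.983 Y16.668 F1635
G01 X66.617 Y17.132 F1635
G01 X78.146 Y26.688 F1635
G0 X43.247 Y82.235
M3 S799
G01 X32.315 Y91.443 F1244
G01 X45.755 Y96.307 F1244
G01 X43.247 Y82.235 F1244
G0 X50.536 Y21.634
M3 S799
G01 X46.541 Y21.179 F1244
G01 X91.442 Y44.624 F1244
G01 X40.689 Y110.805 F1244
G01 X16.352 Y48.853 F1244
G01 X72.561 Y46.102 F1244
M5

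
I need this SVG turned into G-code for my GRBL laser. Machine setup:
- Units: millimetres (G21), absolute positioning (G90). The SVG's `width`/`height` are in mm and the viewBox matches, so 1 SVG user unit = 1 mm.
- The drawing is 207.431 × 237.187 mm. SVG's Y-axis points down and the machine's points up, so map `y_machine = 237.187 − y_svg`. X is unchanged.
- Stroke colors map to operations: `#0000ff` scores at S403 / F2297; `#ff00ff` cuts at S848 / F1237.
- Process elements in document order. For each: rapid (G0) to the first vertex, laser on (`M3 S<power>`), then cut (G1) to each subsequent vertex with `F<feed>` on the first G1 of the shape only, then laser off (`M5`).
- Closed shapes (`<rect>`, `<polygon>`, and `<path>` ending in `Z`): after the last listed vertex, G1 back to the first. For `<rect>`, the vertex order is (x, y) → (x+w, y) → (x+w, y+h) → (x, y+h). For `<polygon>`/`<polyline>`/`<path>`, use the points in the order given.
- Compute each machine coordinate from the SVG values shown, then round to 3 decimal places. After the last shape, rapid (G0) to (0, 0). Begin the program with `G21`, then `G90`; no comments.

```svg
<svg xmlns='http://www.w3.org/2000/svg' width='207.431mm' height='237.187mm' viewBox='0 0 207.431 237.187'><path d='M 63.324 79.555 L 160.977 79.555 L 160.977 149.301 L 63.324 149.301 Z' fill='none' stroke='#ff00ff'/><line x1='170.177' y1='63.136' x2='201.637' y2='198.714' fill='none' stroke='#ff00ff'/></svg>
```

G21
G90
G0 X63.324 Y157.632
M3 S848
G1 X160.977 Y157.632 F1237
G1 X160.977 Y87.886
G1 X63.324 Y87.886
G1 X63.324 Y157.632
M5
G0 X170.177 Y174.051
M3 S848
G1 X201.637 Y38.473 F1237
M5
G0 X0.000 Y0.000

Since the viewBox matches the mm dimensions, user units are millimetres directly. The only transform is the Y-flip y_m = 237.187 − y_svg.

Shape 1 is a rectangle drawn with `<path>`. Its stroke #ff00ff means cut at S848, F1237. After flipping Y the toolpath is (63.324,157.632) → (160.977,157.632) → (160.977,87.886) → (63.324,87.886) → (63.324,157.632), returning to the start.

Shape 2 is a line segment drawn with `<line>`. Its stroke #ff00ff means cut at S848, F1237. After flipping Y the toolpath is (170.177,174.051) → (201.637,38.473).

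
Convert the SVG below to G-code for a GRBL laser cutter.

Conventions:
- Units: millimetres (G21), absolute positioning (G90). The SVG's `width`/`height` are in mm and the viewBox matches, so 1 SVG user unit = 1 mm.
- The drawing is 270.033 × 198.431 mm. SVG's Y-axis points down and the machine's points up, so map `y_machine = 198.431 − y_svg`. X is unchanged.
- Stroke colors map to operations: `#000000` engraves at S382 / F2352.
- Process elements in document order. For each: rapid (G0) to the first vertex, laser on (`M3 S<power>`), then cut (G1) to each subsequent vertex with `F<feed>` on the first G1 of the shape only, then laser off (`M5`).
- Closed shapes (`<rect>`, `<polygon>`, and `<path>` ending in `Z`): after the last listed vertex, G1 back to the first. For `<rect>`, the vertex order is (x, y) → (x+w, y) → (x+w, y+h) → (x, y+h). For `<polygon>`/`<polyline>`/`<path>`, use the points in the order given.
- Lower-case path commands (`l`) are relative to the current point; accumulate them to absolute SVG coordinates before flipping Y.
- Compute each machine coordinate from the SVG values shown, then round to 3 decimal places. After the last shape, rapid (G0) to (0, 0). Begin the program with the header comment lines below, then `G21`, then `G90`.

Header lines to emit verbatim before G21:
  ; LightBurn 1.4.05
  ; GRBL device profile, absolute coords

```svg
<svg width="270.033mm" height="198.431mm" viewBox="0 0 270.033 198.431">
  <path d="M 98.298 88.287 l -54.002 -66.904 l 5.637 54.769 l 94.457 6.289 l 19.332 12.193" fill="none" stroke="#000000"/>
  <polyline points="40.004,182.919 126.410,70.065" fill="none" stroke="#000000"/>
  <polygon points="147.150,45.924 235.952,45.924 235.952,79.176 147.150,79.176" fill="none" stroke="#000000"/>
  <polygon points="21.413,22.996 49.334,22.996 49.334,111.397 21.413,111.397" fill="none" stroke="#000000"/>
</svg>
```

Since the viewBox matches the mm dimensions, user units are millimetres directly. The only transform is the Y-flip y_m = 198.431 − y_svg.

Shape 1 is a open polyline drawn with `<path>`. Its stroke #000000 means engrave at S382, F2352. After flipping Y the toolpath is (98.298,110.144) → (44.296,177.048) → (49.933,122.279) → (144.390,115.990) → (163.722,103.797).

Shape 2 is a line segment drawn with `<polyline>`. Its stroke #000000 means engrave at S382, F2352. After flipping Y the toolpath is (40.004,15.512) → (126.410,128.366).

Shape 3 is a rectangle drawn with `<polygon>`. Its stroke #000000 means engrave at S382, F2352. After flipping Y the toolpath is (147.150,152.507) → (235.952,152.507) → (235.952,119.255) → (147.150,119.255) → (147.150,152.507), returning to the start.

Shape 4 is a rectangle drawn with `<polygon>`. Its stroke #000000 means engrave at S382, F2352. After flipping Y the toolpath is (21.413,175.435) → (49.334,175.435) → (49.334,87.034) → (21.413,87.034) → (21.413,175.435), returning to the start.

; LightBurn 1.4.05
; GRBL device profile, absolute coords
G21
G90
G0 X98.298 Y110.144
M3 S382
G1 X44.296 Y177.048 F2352
G1 X49.933 Y122.279
G1 X144.390 Y115.990
G1 X163.722 Y103.797
M5
G0 X40.004 Y15.512
M3 S382
G1 X126.410 Y128.366 F2352
M5
G0 X147.150 Y152.507
M3 S382
G1 X235.952 Y152.507 F2352
G1 X235.952 Y119.255
G1 X147.150 Y119.255
G1 X147.150 Y152.507
M5
G0 X21.413 Y175.435
M3 S382
G1 X49.334 Y175.435 F2352
G1 X49.334 Y87.034
G1 X21.413 Y87.034
G1 X21.413 Y175.435
M5
G0 X0.000 Y0.000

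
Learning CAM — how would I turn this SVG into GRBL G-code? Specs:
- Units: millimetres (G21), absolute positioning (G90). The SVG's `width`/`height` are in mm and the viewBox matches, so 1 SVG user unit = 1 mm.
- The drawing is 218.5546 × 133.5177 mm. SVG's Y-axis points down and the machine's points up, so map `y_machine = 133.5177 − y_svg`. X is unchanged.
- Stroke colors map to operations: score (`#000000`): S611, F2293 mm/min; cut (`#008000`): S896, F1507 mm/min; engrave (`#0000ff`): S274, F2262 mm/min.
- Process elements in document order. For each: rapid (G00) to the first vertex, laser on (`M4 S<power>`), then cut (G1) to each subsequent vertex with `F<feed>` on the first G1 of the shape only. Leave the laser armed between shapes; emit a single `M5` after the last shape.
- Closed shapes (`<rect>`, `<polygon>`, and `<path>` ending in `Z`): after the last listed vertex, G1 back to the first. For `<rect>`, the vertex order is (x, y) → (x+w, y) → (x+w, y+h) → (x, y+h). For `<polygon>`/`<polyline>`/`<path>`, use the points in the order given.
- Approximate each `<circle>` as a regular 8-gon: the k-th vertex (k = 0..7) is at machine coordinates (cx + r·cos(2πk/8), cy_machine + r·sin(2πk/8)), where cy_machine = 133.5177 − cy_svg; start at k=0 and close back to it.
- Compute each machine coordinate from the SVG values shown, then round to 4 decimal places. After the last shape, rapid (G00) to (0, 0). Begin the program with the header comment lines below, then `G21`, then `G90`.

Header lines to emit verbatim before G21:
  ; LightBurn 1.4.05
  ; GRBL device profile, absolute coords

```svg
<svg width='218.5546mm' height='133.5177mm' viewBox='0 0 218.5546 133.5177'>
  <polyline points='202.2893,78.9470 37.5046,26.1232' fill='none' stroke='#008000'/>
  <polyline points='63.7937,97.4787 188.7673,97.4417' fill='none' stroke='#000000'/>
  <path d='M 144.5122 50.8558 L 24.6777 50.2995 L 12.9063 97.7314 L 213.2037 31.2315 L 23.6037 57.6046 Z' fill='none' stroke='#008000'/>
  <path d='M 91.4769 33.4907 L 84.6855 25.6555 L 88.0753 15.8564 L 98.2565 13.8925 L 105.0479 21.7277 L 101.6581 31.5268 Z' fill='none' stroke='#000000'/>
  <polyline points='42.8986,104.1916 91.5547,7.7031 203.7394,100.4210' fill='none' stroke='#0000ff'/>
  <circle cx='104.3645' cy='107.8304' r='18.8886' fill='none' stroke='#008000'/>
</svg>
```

1 u = 1 mm; y_m = 133.5177 − y.

[1] `<polyline>` line segment, #008000→cut S896 F1507: (202.2893,54.5707) → (37.5046,107.3945)

[2] `<polyline>` line segment, #000000→score S611 F2293: (63.7937,36.0390) → (188.7673,36.0760)

[3] `<path>` closed polygon, #008000→cut S896 F1507: (144.5122,82.6619) → (24.6777,83.2182) → (12.9063,35.7863) → (213.2037,102.2862) → (23.6037,75.9131) → (144.5122,82.6619) (closed)

[4] `<path>` regular polygon, #000000→score S611 F2293: (91.4769,100.0270) → (84.6855,107.8622) → (88.0753,117.6613) → (98.2565,119.6252) → (105.0479,111.7900) → (101.6581,101.9909) → (91.4769,100.0270) (closed)

[5] `<polyline>` open polyline, #0000ff→engrave S274 F2262: (42.8986,29.3261) → (91.5547,125.8146) → (203.7394,33.0967)

[6] `<circle>` circle, #008000→cut S896 F1507: (123.2531,25.6873) → (117.7208,39.0436) → (104.3645,44.5759) → (91.0082,39.0436) → (85.4759,25.6873) → (91.0082,12.3310) → (104.3645,6.7987) → (117.7208,12.3310) → (123.2531,25.6873) (closed)

; LightBurn 1.4.05
; GRBL device profile, absolute coords
G21
G90
G00 X202.2893 Y54.5707
M4 S896
G1 X37.5046 Y107.3945 F1507
G00 X63.7937 Y36.0390
M4 S611
G1 X188.7673 Y36.0760 F2293
G00 X144.5122 Y82.6619
M4 S896
G1 X24.6777 Y83.2182 F1507
G1 X12.9063 Y35.7863
G1 X213.2037 Y102.2862
G1 X23.6037 Y75.9131
G1 X144.5122 Y82.6619
G00 X91.4769 Y100.0270
M4 S611
G1 X84.6855 Y107.8622 F2293
G1 X88.0753 Y117.6613
G1 X98.2565 Y119.6252
G1 X105.0479 Y111.7900
G1 X101.6581 Y101.9909
G1 X91.4769 Y100.0270
G00 X42.8986 Y29.3261
M4 S274
G1 X91.5547 Y125.8146 F2262
G1 X203.7394 Y33.0967
G00 X123.2531 Y25.6873
M4 S896
G1 X117.7208 Y39.0436 F1507
G1 X104.3645 Y44.5759
G1 X91.0082 Y39.0436
G1 X85.4759 Y25.6873
G1 X91.0082 Y12.3310
G1 X104.3645 Y6.7987
G1 X117.7208 Y12.3310
G1 X123.2531 Y25.6873
M5
G00 X0.0000 Y0.0000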